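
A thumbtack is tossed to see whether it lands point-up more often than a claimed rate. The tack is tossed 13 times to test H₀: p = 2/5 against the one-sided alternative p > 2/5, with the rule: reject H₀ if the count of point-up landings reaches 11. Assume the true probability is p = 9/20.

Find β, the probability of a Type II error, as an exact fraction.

40790448134932573/40960000000000000

β = P(fail to reject H₀ | Ha true) = P(S ≤ 10 | p = 9/20), S ~ Binomial(13, 9/20).
Summing C(13,j)·(9/20)^j·(11/20)^{13-j} for j = 0..10 gives 40790448134932573/40960000000000000.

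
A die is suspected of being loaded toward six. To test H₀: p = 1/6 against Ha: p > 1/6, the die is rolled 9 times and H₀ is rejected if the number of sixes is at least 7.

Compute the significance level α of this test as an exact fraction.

The Type I error probability is α = P(X ≥ 7) computed under H₀, where X ~ Binomial(9, 1/6).
Summing C(9,j)(1/6)^j(5/6)^{9−j} for j = 7,…,9 gives 473/5038848.

473/5038848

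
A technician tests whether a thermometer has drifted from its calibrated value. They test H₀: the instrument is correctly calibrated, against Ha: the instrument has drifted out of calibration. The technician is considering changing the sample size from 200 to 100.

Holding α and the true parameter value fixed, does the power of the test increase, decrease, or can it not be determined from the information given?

It decreases.

Reducing n widens both sampling distributions, so the test has less ability to distinguish Ha from H₀.
Since power = 1 − β and β increases, power decreases.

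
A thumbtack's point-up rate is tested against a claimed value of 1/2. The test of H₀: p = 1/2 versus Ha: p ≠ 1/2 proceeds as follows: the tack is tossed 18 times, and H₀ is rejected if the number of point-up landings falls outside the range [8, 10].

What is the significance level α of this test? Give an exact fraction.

15751/32768

The significance level is the null-hypothesis probability of the rejection region {≤7} ∪ {≥11}.
By symmetry, α = 2·P(K ≤ 7) = 2·(1 + 18 + 153 + 816 + 3060 + 8568 + 18564 + 31824)/262144 = 126008/262144 = 15751/32768.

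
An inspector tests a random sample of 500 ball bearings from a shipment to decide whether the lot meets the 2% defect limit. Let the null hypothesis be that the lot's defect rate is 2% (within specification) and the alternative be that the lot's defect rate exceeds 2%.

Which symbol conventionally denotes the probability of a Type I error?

α

P(Type I error) = P(reject H₀ | H₀ true) = α, the significance level.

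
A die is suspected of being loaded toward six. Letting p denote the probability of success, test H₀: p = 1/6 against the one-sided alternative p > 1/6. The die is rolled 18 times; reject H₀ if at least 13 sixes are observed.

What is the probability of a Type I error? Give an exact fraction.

3599177/12694994583552

The Type I error probability is α = P(S ≥ 13) computed under H₀, where S ~ Binomial(18, 1/6).
Adding the binomial terms for j = 13 through 18 with p = 1/6 yields 3599177/12694994583552.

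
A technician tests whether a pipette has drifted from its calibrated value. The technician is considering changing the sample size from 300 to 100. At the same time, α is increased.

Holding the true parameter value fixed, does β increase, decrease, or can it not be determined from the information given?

Cannot be determined from the information given.

The first change alone would make β increase; the second alone would make β decrease. Which effect dominates depends on the magnitudes, which are not given.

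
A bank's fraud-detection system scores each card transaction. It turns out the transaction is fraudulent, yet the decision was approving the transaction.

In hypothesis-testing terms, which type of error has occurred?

The null hypothesis here is that the transaction is legitimate.
'Approving the transaction' corresponds to failing to reject H₀.
H₀ was not rejected but H₀ is false — a Type II error (false negative).

Type II error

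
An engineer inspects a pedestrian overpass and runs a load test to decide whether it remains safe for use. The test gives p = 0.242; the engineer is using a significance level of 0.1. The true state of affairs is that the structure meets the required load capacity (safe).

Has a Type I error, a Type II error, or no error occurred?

The conventional null hypothesis is that the structure meets the required load capacity (safe).
Since p = 0.242 ≥ α = 0.1, H₀ is not rejected.
H₀ is true (actually the structure meets the required load capacity (safe)).
The decision matches the true state — no error.

No error — this is a correct decision.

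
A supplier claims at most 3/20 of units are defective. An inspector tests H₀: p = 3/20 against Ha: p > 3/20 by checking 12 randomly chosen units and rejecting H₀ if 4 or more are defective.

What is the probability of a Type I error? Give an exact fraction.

Under H₀, Y ~ Binomial(12, 3/20); the Type I error rate is P(Y ≥ 4).
α = 1 − P(Y ≤ 3) = 1 − 743664573512687/819200000000000 = 75535426487313/819200000000000.

75535426487313/819200000000000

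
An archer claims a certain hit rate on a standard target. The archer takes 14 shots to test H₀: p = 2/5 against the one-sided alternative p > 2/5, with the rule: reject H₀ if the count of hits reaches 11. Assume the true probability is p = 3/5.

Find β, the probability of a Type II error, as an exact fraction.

Under the alternative p = 3/5, Y ~ Binomial(14, 3/5); β is the probability the test does not reject, P(Y < 11).
Equivalently, β = 1 − P(Y ≥ 11) = 5344795024/6103515625.

5344795024/6103515625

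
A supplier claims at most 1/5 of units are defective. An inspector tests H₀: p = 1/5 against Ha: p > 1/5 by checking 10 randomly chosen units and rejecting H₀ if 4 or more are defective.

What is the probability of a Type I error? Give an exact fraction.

The significance level is the probability, assuming p = 1/5, of seeing 4 or more defectives in 10 draws.
α = 1 − P(Y ≤ 3) = 1 − 8585216/9765625 = 1180409/9765625.

1180409/9765625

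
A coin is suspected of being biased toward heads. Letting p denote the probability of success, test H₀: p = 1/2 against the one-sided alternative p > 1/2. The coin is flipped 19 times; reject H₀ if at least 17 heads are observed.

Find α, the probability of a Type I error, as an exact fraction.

α = P(reject H₀ | H₀ true) = P(S ≥ 17 | p = 1/2), with S ~ Binomial(19, 1/2).
P(S ≥ 17) = [C(19,17) + C(19,18) + C(19,19)] / 2^19 = (171 + 19 + 1) / 524288 = 191/524288.

191/524288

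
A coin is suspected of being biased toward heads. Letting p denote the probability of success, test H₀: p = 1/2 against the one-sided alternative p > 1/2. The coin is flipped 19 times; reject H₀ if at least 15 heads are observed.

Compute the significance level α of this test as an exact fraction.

α = P(reject H₀ | H₀ true) = P(X ≥ 15 | p = 1/2), with X ~ Binomial(19, 1/2).
Summing the upper tail: (3876 + 969 + 171 + 19 + 1) / 2^19 = 5036/524288 = 1259/131072.

1259/131072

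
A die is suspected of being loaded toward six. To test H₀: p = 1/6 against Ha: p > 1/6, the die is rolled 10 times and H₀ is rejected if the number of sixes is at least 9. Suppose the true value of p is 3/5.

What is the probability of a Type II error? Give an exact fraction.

9312916/9765625

Under the alternative p = 3/5, K ~ Binomial(10, 3/5); β is the probability the test does not reject, P(K < 9).
Summing C(10,j)·(3/5)^j·(2/5)^{10-j} for j = 0..8 gives 9312916/9765625.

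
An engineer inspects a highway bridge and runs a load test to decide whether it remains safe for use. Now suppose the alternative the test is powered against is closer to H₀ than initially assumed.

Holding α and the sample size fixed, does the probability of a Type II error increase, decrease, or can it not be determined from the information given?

A smaller departure from H₀ means the test statistic under Ha is distributed closer to where it would be under H₀; rejection becomes less likely.

It increases.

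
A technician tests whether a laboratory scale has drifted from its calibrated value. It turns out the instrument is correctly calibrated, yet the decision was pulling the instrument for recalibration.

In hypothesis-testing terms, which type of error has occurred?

Type I error

The null hypothesis here is that the instrument is correctly calibrated.
'Pulling the instrument for recalibration' corresponds to rejecting H₀.
H₀ was rejected but H₀ is true — a Type I error (false positive).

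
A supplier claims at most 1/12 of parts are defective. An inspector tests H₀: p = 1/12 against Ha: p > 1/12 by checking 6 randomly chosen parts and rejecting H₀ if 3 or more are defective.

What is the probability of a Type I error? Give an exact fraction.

14251/1492992

Under H₀, Y ~ Binomial(6, 1/12); the Type I error rate is P(Y ≥ 3).
Computing the lower-tail complement: 1 − 1478741/1492992 = 14251/1492992.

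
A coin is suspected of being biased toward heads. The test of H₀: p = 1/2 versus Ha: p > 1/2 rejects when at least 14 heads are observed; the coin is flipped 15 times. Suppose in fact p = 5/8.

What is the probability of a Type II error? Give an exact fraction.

17439598153791/17592186044416

β = P(fail to reject H₀ | Ha true) = P(K ≤ 13 | p = 5/8), K ~ Binomial(15, 5/8).
Equivalently, β = 1 − P(K ≥ 14) = 17439598153791/17592186044416.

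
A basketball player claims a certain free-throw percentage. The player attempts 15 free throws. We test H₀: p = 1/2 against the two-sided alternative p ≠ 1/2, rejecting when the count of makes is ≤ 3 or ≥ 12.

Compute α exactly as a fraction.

9/256

α = P(K ≤ 3 or K ≥ 12 | p = 1/2), K ~ Binomial(15, 1/2).
Each tail has probability (1 + 15 + 105 + 455)/32768; doubling gives α = 1152/32768 = 9/256.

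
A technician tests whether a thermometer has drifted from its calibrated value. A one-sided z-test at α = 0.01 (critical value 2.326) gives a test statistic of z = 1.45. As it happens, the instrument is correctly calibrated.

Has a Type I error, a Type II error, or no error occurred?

The conventional null hypothesis is that the instrument is correctly calibrated.
Since z = 1.45 ≤ z* = 2.326, H₀ is not rejected.
H₀ is true (actually the instrument is correctly calibrated).
The decision matches the true state — no error.

Neither — the decision is correct.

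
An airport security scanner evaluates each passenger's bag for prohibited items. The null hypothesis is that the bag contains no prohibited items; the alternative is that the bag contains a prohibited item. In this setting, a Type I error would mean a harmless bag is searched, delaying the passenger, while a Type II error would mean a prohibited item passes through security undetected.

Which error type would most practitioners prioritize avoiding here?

The Type II consequence (a prohibited item passes through security undetected) is more severe than the Type I consequence (a harmless bag is searched, delaying the passenger).

Type II error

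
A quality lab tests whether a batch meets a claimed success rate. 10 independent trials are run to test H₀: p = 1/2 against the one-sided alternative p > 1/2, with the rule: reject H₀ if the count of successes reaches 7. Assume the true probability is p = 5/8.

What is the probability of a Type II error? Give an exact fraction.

148513581/268435456

β = P(fail to reject H₀ | Ha true) = P(X ≤ 6 | p = 5/8), X ~ Binomial(10, 5/8).
Summing C(10,j)·(5/8)^j·(3/8)^{10-j} for j = 0..6 gives 148513581/268435456.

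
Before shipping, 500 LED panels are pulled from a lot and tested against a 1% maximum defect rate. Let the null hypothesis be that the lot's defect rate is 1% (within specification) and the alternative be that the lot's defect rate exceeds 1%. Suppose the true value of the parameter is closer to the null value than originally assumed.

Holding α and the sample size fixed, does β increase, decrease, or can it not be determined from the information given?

A smaller true effect puts the Ha sampling distribution closer to H₀, so more of it falls in the non-rejection region.

It increases.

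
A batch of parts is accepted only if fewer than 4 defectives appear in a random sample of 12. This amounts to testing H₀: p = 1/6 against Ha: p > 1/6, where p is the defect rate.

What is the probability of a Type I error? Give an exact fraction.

The significance level is the probability, assuming p = 1/6, of seeing 4 or more defectives in 12 draws.
α = 1 − P(S ≤ 3) = 1 − 634765625/725594112 = 90828487/725594112.

90828487/725594112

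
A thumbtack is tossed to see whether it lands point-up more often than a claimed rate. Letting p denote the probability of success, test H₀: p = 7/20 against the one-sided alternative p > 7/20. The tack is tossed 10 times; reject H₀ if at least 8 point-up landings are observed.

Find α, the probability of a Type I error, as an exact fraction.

12342438941/2560000000000

The Type I error probability is α = P(S ≥ 8) computed under H₀, where S ~ Binomial(10, 7/20).
Adding the binomial terms for j = 8 through 10 with p = 7/20 yields 12342438941/2560000000000.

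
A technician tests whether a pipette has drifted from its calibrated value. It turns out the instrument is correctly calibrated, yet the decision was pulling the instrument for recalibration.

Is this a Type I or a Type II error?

The null hypothesis here is that the instrument is correctly calibrated.
'Pulling the instrument for recalibration' corresponds to rejecting H₀.
H₀ was rejected but H₀ is true — a Type I error (false positive).

Type I error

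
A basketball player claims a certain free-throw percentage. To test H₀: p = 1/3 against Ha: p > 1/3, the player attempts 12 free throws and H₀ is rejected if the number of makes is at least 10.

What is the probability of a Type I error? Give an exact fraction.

289/531441

α = P(reject H₀ | H₀ true) = P(S ≥ 10 | p = 1/3), with S ~ Binomial(12, 1/3).
Adding the binomial terms for j = 10 through 12 with p = 1/3 yields 289/531441.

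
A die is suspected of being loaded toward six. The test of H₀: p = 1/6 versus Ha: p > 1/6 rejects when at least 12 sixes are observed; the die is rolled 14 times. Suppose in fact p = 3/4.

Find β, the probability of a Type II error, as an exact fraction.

96485417/134217728

A Type II error is failing to reject when Ha holds: with p = 3/4, β = P(Y ≤ 11).
Adding the binomial probabilities P(Y=0)+…+P(Y=11) at p = 3/4 gives 96485417/134217728.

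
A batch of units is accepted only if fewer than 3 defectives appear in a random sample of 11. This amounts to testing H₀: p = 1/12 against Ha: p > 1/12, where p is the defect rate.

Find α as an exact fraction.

Under H₀, S ~ Binomial(11, 1/12); the Type I error rate is P(S ≥ 3).
α = 1 − P(S ≤ 2) = 1 − 25937424601/27518828544 = 1581403943/27518828544.

1581403943/27518828544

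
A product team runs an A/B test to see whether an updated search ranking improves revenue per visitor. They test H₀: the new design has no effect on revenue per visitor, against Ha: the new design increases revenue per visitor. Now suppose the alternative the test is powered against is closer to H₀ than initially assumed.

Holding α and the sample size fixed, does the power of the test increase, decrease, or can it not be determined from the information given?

It decreases.

When the true parameter is near the null value, the test has a harder time distinguishing Ha from H₀.
Since power = 1 − β and β increases, power decreases.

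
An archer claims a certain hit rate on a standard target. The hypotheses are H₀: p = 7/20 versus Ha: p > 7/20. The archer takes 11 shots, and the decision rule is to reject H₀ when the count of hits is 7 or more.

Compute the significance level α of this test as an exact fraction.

1026922708651/20480000000000

The Type I error probability is α = P(X ≥ 7) computed under H₀, where X ~ Binomial(11, 7/20).
Adding the binomial terms for j = 7 through 11 with p = 7/20 yields 1026922708651/20480000000000.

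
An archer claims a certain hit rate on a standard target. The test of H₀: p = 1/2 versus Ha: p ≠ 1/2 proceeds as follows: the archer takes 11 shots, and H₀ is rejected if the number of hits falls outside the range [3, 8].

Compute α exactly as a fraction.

67/1024

The significance level is the null-hypothesis probability of the rejection region {≤2} ∪ {≥9}.
By symmetry, α = 2·P(Y ≤ 2) = 2·(1 + 11 + 55)/2048 = 134/2048 = 67/1024.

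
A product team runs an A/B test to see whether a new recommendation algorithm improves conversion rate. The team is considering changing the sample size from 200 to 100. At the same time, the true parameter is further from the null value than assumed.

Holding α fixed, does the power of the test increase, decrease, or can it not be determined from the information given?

Cannot be determined from the information given.

The first change alone would make β increase; the second alone would make β decrease. Which effect dominates depends on the magnitudes, which are not given.
Since power = 1 − β, the effect on power is likewise indeterminate.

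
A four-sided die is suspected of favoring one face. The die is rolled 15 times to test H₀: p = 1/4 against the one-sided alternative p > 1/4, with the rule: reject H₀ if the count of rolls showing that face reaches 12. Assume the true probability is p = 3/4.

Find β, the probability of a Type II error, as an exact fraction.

A Type II error is failing to reject when Ha holds: with p = 3/4, β = P(X ≤ 11).
Adding the binomial probabilities P(X=0)+…+P(X=11) at p = 3/4 gives 144609703/268435456.

144609703/268435456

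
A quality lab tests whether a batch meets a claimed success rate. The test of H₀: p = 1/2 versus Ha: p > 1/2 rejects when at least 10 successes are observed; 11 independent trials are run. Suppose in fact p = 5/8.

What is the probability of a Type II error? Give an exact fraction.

Under the alternative p = 5/8, X ~ Binomial(11, 5/8); β is the probability the test does not reject, P(X < 10).
Adding the binomial probabilities P(X=0)+…+P(X=9) at p = 5/8 gives 4109420421/4294967296.

4109420421/4294967296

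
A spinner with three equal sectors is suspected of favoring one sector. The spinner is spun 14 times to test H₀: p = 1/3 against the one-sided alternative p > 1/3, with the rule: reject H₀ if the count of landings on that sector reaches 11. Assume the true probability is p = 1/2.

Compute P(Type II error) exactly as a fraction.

7957/8192

A Type II error is failing to reject when Ha holds: with p = 1/2, β = P(Y ≤ 10).
Equivalently, β = 1 − P(Y ≥ 11) = 7957/8192.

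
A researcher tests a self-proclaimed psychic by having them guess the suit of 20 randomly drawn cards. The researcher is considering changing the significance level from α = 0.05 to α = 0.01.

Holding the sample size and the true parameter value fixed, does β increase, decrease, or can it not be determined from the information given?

It increases.

Tightening α shrinks the rejection region. When Ha holds, fewer sample outcomes clear the stricter threshold, so more fall in the acceptance region.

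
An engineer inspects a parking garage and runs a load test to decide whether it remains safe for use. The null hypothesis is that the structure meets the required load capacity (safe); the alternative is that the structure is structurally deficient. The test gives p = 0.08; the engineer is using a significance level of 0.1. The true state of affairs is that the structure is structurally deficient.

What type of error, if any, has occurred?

Since p = 0.08 < α = 0.1, H₀ is rejected.
H₀ is false (actually the structure is structurally deficient).
The decision matches the true state — no error.

No error (correct decision).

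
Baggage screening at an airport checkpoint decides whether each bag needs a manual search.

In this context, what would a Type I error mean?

A Type I error would mean concluding that the bag contains a prohibited item when in fact the bag contains no prohibited items.

With the conventional null hypothesis that the bag contains no prohibited items:
A Type I error is rejecting H₀ when H₀ is true.
Here that means flagging the bag for a manual search when actually the bag contains no prohibited items.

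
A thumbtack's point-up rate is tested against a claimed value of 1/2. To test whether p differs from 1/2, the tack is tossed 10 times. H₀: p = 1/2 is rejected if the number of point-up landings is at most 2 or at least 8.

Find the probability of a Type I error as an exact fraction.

The significance level is the null-hypothesis probability of the rejection region {≤2} ∪ {≥8}.
By symmetry, α = 2·P(S ≤ 2) = 2·(1 + 10 + 45)/1024 = 112/1024 = 7/64.

7/64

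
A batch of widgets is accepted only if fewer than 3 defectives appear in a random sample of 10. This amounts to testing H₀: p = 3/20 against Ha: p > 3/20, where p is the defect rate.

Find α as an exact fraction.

Under H₀, Y ~ Binomial(10, 3/20); the Type I error rate is P(Y ≥ 3).
Via the complement, α = 1 − Σ_{j=0}^{2} C(10,j)(3/20)^j(17/20)^{10-j} = 460297010259/2560000000000.

460297010259/2560000000000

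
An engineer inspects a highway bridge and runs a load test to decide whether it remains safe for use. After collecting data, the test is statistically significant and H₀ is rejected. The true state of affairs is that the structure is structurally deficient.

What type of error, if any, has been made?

Neither — the decision is correct.

The conventional null hypothesis here is that the structure meets the required load capacity (safe).
The test rejected a false H₀ — the decision matches the true state.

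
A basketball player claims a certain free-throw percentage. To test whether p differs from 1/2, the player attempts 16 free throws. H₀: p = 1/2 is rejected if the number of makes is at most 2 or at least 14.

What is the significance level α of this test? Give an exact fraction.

α = P(K ≤ 2 or K ≥ 14 | p = 1/2), K ~ Binomial(16, 1/2).
Each tail has probability (1 + 16 + 120)/65536; doubling gives α = 274/65536 = 137/32768.

137/32768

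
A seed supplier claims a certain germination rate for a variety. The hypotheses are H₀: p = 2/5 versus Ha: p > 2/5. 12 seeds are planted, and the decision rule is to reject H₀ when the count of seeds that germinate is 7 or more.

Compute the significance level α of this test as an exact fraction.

α = P(reject H₀ | H₀ true) = P(X ≥ 7 | p = 2/5), with X ~ Binomial(12, 2/5).
Summing C(12,j)(2/5)^j(3/5)^{12−j} for j = 7,…,12 gives 38626048/244140625.

38626048/244140625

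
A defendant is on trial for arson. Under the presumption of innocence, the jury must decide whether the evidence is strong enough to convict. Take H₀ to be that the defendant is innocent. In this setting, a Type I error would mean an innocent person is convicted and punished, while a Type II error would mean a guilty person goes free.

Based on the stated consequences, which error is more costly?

Type I error

The Type I consequence (an innocent person is convicted and punished) is more severe than the Type II consequence (a guilty person goes free).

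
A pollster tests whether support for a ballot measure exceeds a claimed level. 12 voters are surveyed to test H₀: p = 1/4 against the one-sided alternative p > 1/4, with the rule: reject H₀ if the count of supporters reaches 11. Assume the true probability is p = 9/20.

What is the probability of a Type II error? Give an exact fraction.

β = P(fail to reject H₀ | Ha true) = P(X ≤ 10 | p = 9/20), X ~ Binomial(12, 9/20).
Summing C(12,j)·(9/20)^j·(11/20)^{12-j} for j = 0..10 gives 4091575270595131/4096000000000000.

4091575270595131/4096000000000000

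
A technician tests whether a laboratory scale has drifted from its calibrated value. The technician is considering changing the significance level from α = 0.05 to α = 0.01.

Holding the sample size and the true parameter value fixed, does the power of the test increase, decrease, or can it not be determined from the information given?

Lowering α raises the bar for rejection; under Ha, the test now fails to reject on outcomes it previously would have rejected.
Since power = 1 − β and β increases, power decreases.

It decreases.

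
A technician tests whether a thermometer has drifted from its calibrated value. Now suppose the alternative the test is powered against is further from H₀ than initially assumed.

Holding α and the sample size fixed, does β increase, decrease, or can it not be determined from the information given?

It decreases.

The further the true parameter sits from the null value, the more of the Ha sampling distribution falls in the rejection region.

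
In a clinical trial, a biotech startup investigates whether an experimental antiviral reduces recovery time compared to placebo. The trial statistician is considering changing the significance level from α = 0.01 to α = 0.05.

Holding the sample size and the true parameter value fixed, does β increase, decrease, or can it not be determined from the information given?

It decreases.

A larger α widens the rejection region, so when the alternative is true more outcomes lead to rejection — failing to reject becomes less likely.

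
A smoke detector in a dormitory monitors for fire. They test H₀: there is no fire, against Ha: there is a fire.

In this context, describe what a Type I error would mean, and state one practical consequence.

A Type I error is rejecting H₀ when H₀ is true.
Here that means sounding the alarm and evacuating the building when actually there is no fire.

A Type I error would mean concluding that there is a fire when in fact there is no fire. Consequence: the building is evacuated for a false alarm, disrupting work.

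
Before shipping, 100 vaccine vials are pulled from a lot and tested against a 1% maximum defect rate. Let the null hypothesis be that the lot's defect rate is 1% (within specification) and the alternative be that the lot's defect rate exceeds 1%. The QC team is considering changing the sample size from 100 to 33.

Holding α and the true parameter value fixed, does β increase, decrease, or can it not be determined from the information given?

It increases.

With less data the test statistic is noisier; under Ha, more outcomes land inside the acceptance region.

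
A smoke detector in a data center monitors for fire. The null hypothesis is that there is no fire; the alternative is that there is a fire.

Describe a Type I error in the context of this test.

A Type I error is rejecting H₀ when H₀ is true.
Here that means sounding the alarm and evacuating the building when actually there is no fire.

A Type I error would mean concluding that there is a fire when in fact there is no fire.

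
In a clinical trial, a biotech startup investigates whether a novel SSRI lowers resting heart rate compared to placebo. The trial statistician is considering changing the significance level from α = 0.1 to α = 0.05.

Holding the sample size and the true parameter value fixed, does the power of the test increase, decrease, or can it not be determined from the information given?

It decreases.

Lowering α raises the bar for rejection; under Ha, the test now fails to reject on outcomes it previously would have rejected.
Since power = 1 − β and β increases, power decreases.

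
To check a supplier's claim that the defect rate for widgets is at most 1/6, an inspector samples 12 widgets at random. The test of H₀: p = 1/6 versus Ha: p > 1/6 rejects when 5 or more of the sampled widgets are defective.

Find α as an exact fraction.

13187681/362797056

The significance level is the probability, assuming p = 1/6, of seeing 5 or more defectives in 12 draws.
α = 1 − P(Y ≤ 4) = 1 − 349609375/362797056 = 13187681/362797056.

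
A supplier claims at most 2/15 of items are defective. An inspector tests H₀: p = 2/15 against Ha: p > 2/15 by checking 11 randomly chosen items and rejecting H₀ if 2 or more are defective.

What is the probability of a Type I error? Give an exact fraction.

The significance level is the probability, assuming p = 2/15, of seeing 2 or more defectives in 11 draws.
Computing the lower-tail complement: 1 − 965009442943/1729951171875 = 764941728932/1729951171875.

764941728932/1729951171875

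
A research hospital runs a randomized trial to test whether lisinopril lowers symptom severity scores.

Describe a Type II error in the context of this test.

With the conventional null hypothesis that the drug has no effect on symptom severity scores:
A Type II error is failing to reject H₀ when H₀ is false.
Here that means concluding there is insufficient evidence that the drug works when actually the drug lowers symptom severity scores.

A Type II error would mean concluding that the drug has no effect on symptom severity scores (or at least failing to establish that the drug lowers symptom severity scores) when in fact the drug lowers symptom severity scores.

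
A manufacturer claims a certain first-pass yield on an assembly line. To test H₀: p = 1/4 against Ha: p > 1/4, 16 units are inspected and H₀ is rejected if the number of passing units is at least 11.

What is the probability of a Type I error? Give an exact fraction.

1225093/4294967296

α = P(reject H₀ | H₀ true) = P(S ≥ 11 | p = 1/4), with S ~ Binomial(16, 1/4).
Adding the binomial terms for j = 11 through 16 with p = 1/4 yields 1225093/4294967296.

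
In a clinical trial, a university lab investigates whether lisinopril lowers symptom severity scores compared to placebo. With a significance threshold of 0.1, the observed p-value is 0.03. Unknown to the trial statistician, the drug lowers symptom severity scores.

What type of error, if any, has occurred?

The conventional null hypothesis is that the drug has no effect on symptom severity scores.
Since p = 0.03 < α = 0.1, H₀ is rejected.
H₀ is false (actually the drug lowers symptom severity scores).
The decision matches the true state — no error.

Neither — the decision is correct.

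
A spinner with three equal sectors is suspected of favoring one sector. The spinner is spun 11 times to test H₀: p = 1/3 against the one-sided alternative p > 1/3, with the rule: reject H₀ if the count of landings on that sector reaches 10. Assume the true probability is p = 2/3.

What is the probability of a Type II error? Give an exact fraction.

163835/177147

Under the alternative p = 2/3, X ~ Binomial(11, 2/3); β is the probability the test does not reject, P(X < 10).
Summing C(11,j)·(2/3)^j·(1/3)^{11-j} for j = 0..9 gives 163835/177147.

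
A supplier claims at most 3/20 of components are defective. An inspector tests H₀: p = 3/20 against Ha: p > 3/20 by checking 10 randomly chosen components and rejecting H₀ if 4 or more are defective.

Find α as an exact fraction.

127922685129/2560000000000

The significance level is the probability, assuming p = 3/20, of seeing 4 or more defectives in 10 draws.
Via the complement, α = 1 − Σ_{j=0}^{3} C(10,j)(3/20)^j(17/20)^{10-j} = 127922685129/2560000000000.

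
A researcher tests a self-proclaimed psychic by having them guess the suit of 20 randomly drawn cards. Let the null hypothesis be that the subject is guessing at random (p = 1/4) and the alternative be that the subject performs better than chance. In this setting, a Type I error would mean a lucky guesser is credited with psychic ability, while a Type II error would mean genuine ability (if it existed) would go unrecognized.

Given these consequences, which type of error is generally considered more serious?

Type I error

The Type I consequence (a lucky guesser is credited with psychic ability) is more severe than the Type II consequence (genuine ability (if it existed) would go unrecognized).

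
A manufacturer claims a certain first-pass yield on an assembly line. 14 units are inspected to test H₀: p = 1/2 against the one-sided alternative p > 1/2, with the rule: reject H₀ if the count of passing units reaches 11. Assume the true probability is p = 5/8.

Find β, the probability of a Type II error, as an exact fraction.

1830419739927/2199023255552

β = P(fail to reject H₀ | Ha true) = P(X ≤ 10 | p = 5/8), X ~ Binomial(14, 5/8).
Summing C(14,j)·(5/8)^j·(3/8)^{14-j} for j = 0..10 gives 1830419739927/2199023255552.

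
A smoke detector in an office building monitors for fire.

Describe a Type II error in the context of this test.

A Type II error would mean concluding that there is no fire (or at least failing to establish that there is a fire) when in fact there is a fire.

With the conventional null hypothesis that there is no fire:
A Type II error is failing to reject H₀ when H₀ is false.
Here that means remaining silent when actually there is a fire.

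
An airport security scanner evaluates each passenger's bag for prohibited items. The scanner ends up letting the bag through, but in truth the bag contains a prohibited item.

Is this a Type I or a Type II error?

Type II error

The null hypothesis here is that the bag contains no prohibited items.
'Letting the bag through' corresponds to failing to reject H₀.
H₀ was not rejected but H₀ is false — a Type II error (false negative).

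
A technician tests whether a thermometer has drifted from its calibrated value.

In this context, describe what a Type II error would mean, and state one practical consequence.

With the conventional null hypothesis that the instrument is correctly calibrated:
A Type II error is failing to reject H₀ when H₀ is false.
Here that means leaving the instrument in service when actually the instrument has drifted out of calibration.

A Type II error would mean concluding that the instrument is correctly calibrated (or at least failing to establish that the instrument has drifted out of calibration) when in fact the instrument has drifted out of calibration. Consequence: an out-of-calibration instrument continues producing bad measurements.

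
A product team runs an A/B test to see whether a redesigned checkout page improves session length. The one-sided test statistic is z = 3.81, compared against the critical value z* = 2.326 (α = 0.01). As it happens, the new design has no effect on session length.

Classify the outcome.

The conventional null hypothesis is that the new design has no effect on session length.
Since z = 3.81 > z* = 2.326, H₀ is rejected.
H₀ is true (actually the new design has no effect on session length).
Rejecting a true H₀ is a Type I error.

Type I error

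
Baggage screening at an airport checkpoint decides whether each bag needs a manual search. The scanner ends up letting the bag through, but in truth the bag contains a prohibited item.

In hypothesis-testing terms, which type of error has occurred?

Type II error

The null hypothesis here is that the bag contains no prohibited items.
'Letting the bag through' corresponds to failing to reject H₀.
H₀ was not rejected but H₀ is false — a Type II error (false negative).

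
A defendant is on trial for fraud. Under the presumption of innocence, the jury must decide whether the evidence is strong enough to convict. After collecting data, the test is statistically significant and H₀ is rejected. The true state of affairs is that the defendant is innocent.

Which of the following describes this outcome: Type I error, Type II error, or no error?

The conventional null hypothesis here is that the defendant is innocent.
H₀ was rejected, but H₀ is actually true.
Rejecting a true null hypothesis is a Type I error (false positive).

Type I error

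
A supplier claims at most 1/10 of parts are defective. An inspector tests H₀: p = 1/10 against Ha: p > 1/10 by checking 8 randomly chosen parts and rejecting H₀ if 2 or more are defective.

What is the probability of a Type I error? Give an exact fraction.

18689527/100000000

α = P(reject H₀ | H₀ true) = P(X ≥ 2 | p = 1/10), X ~ Binomial(8, 1/10).
α = 1 − P(X ≤ 1) = 1 − 81310473/100000000 = 18689527/100000000.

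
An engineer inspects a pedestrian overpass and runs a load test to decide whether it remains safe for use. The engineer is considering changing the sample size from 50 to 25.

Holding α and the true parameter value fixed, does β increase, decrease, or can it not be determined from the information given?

It increases.

Reducing n widens both sampling distributions, so the test has less ability to distinguish Ha from H₀.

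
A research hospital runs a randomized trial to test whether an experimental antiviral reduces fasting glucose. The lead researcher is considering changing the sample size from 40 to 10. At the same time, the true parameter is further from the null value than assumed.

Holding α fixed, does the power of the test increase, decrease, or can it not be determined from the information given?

Cannot be determined from the information given.

The first change alone would make β increase; the second alone would make β decrease. Which effect dominates depends on the magnitudes, which are not given.
Since power = 1 − β, the effect on power is likewise indeterminate.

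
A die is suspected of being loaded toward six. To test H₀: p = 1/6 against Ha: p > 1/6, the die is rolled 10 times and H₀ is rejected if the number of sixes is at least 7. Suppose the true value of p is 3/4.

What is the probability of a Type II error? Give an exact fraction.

A Type II error is failing to reject when Ha holds: with p = 3/4, β = P(K ≤ 6).
Summing C(10,j)·(3/4)^j·(1/4)^{10-j} for j = 0..6 gives 58753/262144.

58753/262144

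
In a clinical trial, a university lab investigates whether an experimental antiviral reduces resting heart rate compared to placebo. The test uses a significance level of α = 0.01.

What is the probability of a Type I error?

0.01

The significance level α is, by definition, the probability of a Type I error — P(reject H₀ | H₀ true).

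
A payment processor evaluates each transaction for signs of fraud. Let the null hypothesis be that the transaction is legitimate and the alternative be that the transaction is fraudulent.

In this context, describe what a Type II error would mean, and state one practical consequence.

A Type II error is failing to reject H₀ when H₀ is false.
Here that means approving the transaction when actually the transaction is fraudulent.

A Type II error would mean concluding that the transaction is legitimate (or at least failing to establish that the transaction is fraudulent) when in fact the transaction is fraudulent. Consequence: a fraudulent charge goes through and the bank absorbs the loss.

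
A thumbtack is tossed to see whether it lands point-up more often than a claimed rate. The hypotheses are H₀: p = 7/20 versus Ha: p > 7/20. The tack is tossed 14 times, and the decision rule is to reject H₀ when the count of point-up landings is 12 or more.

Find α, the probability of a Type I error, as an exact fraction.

115588589415551/819200000000000000

α = P(reject H₀ | H₀ true) = P(S ≥ 12 | p = 7/20), with S ~ Binomial(14, 7/20).
Summing C(14,j)(7/20)^j(13/20)^{14−j} for j = 12,…,14 gives 115588589415551/819200000000000000.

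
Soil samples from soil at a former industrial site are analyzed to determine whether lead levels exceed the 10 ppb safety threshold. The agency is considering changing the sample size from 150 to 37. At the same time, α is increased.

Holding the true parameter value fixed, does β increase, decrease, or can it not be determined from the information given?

The first change alone would make β increase; the second alone would make β decrease. Which effect dominates depends on the magnitudes, which are not given.

Cannot be determined from the information given.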